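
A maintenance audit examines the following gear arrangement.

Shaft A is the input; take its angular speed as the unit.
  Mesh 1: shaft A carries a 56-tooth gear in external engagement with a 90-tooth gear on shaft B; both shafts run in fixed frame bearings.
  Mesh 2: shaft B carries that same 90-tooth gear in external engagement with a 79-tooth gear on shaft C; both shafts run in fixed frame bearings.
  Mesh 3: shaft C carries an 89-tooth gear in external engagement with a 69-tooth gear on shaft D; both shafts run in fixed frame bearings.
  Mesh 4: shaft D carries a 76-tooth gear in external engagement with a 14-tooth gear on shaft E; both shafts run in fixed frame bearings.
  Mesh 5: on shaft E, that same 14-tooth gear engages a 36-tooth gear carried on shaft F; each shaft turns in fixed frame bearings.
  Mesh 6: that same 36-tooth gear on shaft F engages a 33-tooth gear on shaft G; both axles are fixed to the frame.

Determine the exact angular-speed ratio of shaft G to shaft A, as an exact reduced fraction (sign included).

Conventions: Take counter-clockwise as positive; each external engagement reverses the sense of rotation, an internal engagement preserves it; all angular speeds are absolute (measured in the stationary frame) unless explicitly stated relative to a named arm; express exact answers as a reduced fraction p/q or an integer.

378784/179883

class = fixed-axis compound train [6 meshes; 6 ratios multiply, 6 sense flips]
mesh 1 [56T→90T]: running ratio 28/45, sense −
mesh 2 [90T→79T]: running ratio 56/79, sense +
mesh 3 [89T→69T]: running ratio 4984/5451, sense −
mesh 4 [76T→14T]: running ratio 27056/5451, sense +
mesh 5 [14T→36T]: running ratio 94696/49059, sense −
mesh 6 [36T→33T]: running ratio 378784/179883, sense +
ω_out/ω_in = 378784/179883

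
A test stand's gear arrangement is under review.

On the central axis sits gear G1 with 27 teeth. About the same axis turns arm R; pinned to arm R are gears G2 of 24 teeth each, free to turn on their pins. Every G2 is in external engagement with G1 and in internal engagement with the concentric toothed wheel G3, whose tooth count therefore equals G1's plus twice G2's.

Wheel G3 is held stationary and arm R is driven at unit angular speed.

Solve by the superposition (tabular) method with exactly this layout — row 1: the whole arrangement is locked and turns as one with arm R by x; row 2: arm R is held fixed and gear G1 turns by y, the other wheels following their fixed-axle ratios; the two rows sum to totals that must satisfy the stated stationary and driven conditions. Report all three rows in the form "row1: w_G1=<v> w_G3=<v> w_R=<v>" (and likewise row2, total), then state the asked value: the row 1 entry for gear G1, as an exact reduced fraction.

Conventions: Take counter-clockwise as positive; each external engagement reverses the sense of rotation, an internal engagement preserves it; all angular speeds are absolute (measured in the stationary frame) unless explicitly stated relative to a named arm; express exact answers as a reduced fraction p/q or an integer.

row1: w_G1=1 w_G3=1 w_R=1
row2: w_G1=25/9 w_G3=-1 w_R=0
total: w_G1=34/9 w_G3=0 w_R=1
asked value: 1

topology: planetary set — G1 27T / G2 24T / G3 75T, arm = carrier (Willis)
superposition row 1 [locked train]: every member turns x
row 2 (arm held, sun turns y): ω_ring = −(27/75)·y, ω_arm = 0
boundary: total ω_ring = x − (27/75)·y = 0 and total ω_arm = x = 1  ⇒  y = 25/9, x = 1
row 2 ring = −(27/75)·25/9 = -1
totals (row 1 + row 2): sun 1 + 25/9 = 34/9, ring 1 + (-1) = 0, arm 1 + 0 = 1
asked cell (row1, sun) = 1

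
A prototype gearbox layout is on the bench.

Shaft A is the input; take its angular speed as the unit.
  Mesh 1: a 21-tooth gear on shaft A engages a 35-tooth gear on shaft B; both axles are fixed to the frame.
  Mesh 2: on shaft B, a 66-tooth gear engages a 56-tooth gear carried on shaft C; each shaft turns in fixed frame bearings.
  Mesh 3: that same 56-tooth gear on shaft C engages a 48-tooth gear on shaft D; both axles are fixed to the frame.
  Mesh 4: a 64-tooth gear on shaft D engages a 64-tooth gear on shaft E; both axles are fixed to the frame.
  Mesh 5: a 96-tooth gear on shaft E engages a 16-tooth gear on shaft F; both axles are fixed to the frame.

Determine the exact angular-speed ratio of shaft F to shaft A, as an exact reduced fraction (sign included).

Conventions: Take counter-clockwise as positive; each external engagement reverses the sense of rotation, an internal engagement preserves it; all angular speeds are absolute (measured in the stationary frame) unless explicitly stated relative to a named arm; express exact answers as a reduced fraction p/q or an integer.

class = fixed-axis compound train [5 meshes; 5 ratios multiply, 5 sense flips]
mesh 1 [21T→35T]: running ratio 3/5, sense −
mesh 2 [66T→56T]: running ratio 99/140, sense +
mesh 3 [56T→48T]: running ratio 33/40, sense −
mesh 4 [64T→64T]: running ratio 33/40, sense +
mesh 5 [96T→16T]: running ratio 99/20, sense −
ω_out/ω_in = -99/20

-99/20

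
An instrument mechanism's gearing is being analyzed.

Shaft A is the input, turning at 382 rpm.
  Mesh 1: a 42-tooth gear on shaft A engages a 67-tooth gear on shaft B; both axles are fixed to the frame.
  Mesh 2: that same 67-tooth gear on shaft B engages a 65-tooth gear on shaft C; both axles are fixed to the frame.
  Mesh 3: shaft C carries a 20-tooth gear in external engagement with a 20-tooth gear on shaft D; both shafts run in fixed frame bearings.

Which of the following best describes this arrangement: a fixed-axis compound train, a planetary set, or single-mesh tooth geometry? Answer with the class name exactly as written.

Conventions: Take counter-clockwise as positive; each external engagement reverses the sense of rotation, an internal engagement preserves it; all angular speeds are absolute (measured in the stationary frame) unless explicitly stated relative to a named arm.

fixed-axis compound train

recognized (4 fixed axles, 3 meshes): fixed-axis compound train
classification: fixed-axis compound train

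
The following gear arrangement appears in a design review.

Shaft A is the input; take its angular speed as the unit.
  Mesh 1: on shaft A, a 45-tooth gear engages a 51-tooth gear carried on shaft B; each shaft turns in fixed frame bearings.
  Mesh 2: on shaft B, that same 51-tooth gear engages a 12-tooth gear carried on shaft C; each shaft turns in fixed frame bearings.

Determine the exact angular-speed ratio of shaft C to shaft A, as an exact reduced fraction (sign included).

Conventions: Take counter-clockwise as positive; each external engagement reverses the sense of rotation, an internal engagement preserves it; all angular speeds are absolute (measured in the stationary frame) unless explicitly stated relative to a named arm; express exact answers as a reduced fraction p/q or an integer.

class = fixed-axis compound train [2 meshes; 2 ratios multiply, 2 sense flips]
mesh 1 [45T→51T]: running ratio 15/17, sense −
mesh 2 [51T→12T]: running ratio 15/4, sense +
ω_out/ω_in = 15/4

15/4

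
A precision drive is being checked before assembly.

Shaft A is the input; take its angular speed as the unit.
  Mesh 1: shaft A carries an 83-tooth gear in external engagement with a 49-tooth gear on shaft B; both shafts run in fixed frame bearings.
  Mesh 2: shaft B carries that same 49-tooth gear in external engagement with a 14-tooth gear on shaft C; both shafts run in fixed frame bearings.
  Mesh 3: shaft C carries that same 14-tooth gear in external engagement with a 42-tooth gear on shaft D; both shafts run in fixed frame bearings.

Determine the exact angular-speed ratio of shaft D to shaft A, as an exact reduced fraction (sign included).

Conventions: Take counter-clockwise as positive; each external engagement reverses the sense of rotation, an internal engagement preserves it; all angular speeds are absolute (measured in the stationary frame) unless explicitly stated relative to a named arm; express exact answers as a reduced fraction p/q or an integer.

-83/42

class = fixed-axis compound train [3 meshes; 3 ratios multiply, 3 sense flips]
mesh 1 [83T→49T]: running ratio 83/49, sense −
mesh 2 [49T→14T]: running ratio 83/14, sense +
mesh 3 [14T→42T]: running ratio 83/42, sense −
ω_out/ω_in = -83/42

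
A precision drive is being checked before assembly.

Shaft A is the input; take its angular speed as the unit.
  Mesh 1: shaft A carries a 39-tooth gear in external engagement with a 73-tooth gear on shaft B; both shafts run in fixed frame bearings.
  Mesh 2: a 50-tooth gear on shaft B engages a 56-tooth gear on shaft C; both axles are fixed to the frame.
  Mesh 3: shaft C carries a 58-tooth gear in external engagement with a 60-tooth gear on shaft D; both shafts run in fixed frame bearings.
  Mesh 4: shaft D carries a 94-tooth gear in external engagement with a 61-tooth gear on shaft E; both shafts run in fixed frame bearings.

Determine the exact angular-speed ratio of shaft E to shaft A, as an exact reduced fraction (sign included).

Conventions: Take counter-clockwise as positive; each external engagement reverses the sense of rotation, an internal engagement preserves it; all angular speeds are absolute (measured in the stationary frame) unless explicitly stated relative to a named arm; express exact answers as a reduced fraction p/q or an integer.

class = fixed-axis compound train [4 meshes; 4 ratios multiply, 4 sense flips]
mesh 1 [39T→73T]: running ratio 39/73, sense −
mesh 2 [50T→56T]: running ratio 975/2044, sense +
mesh 3 [58T→60T]: running ratio 1885/4088, sense −
mesh 4 [94T→61T]: running ratio 88595/124684, sense +
ω_out/ω_in = 88595/124684

88595/124684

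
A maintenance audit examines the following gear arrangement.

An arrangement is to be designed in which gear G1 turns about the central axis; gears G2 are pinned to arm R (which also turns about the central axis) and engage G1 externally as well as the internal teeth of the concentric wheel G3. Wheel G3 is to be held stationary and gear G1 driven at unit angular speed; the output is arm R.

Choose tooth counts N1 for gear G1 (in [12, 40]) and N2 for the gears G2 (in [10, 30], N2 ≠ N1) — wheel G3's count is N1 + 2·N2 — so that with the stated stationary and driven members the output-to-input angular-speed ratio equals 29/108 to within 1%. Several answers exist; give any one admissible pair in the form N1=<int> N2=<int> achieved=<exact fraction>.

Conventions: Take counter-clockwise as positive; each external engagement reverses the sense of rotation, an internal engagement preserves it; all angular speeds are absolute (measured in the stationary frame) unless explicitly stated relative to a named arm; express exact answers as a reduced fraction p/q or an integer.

design class (target 29/108): planetary set
Willis with ω_ring = 0: ω_arm/ω_sun = N1/(N1+N3); set equal to 29/108  ⇒  N3/N1 = 1/(29/108) − 1 = 79/29
N3 = N1 + 2·N2  ⇒  N2/N1 = (N3/N1 − 1)/2 = (79/29 − 1)/2 = 25/29
smallest multiple with N1 ≥ 12 and N2 ≥ 10: k = 1  ⇒  N1 = 1·29 = 29, N2 = 1·25 = 25 (N1 ≤ 40, N2 ≤ 30, N2 ≠ N1 ✓), N3 = 29 + 2·25 = 79
check: N1/(N1+N3) with N1 = 29, N3 = 79 gives 29/108; |achieved − target| = 0 ≤ 29/10800 ✓

N1=29 N2=25 achieved=29/108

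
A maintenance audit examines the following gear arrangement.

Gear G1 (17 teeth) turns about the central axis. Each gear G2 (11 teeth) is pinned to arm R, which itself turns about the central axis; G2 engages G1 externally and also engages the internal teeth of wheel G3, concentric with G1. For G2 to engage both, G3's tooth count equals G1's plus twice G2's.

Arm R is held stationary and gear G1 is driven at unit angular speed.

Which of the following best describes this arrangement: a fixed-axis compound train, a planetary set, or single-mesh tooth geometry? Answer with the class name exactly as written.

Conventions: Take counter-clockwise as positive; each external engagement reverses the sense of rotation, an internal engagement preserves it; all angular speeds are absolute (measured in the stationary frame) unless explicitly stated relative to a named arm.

topology: planetary set — G1 17T / G2 11T / G3 39T, arm = carrier (Willis)
classification: planetary set

planetary set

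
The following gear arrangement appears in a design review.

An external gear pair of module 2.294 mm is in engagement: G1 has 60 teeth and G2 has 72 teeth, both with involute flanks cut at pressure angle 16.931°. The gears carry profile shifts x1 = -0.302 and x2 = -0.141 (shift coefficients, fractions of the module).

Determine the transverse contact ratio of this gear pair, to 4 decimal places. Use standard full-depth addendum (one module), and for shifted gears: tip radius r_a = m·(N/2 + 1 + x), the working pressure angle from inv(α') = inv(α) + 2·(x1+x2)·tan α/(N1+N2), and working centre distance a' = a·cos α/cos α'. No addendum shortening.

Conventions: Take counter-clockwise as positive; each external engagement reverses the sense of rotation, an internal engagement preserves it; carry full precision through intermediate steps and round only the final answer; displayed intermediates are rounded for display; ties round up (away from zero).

2.1481

recognized (one external pair, fixed centres): single-mesh tooth geometry, m = 2.294, N1 = 60, N2 = 72
base radii: r_b1 = 65.837077, r_b2 = 79.004492
tip radii: r_a1 = 70.421212, r_a2 = 84.554546
inv(α') = inv(16.931°) + 2·(-0.302-0.141)·tan α/(60+72) = 0.00686936  ⇒  α' = 15.55260°
a' = a·cos α / cos α' = 151.4040·cos 16.931°/cos 15.55260° = 150.346548
action lengths: √(r_a1²−r_b1²) = 24.992527, √(r_a2²−r_b2²) = 30.129080
base pitch p_b = π·m·cos α = 6.894443
CR = (24.992527 + 30.129080 − 150.346548·sin 15.55260°)/6.894443 = 2.148145
contact ratio ≈ 2.1481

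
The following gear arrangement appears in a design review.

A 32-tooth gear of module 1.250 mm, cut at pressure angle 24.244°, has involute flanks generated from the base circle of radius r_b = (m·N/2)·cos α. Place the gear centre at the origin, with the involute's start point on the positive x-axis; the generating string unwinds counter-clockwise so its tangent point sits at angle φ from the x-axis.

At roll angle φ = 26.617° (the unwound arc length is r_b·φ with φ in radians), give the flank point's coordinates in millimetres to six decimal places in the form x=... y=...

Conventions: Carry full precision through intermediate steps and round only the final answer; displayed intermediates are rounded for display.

recognized (one wheel, involute flank): single-mesh tooth geometry, m = 1.250, N = 32
pitch radius r_p = m·N/2 = 1.250·32/2 = 20.000000
base radius r_b = r_p·cos α = 20.000000·cos 24.244° = 18.236101
roll angle φ = 26.617° = 0.46455429 rad
x = r_b·(cos φ + φ·sin φ) = 20.098973
y = r_b·(sin φ − φ·cos φ) = 0.596374

x=20.098973 y=0.596374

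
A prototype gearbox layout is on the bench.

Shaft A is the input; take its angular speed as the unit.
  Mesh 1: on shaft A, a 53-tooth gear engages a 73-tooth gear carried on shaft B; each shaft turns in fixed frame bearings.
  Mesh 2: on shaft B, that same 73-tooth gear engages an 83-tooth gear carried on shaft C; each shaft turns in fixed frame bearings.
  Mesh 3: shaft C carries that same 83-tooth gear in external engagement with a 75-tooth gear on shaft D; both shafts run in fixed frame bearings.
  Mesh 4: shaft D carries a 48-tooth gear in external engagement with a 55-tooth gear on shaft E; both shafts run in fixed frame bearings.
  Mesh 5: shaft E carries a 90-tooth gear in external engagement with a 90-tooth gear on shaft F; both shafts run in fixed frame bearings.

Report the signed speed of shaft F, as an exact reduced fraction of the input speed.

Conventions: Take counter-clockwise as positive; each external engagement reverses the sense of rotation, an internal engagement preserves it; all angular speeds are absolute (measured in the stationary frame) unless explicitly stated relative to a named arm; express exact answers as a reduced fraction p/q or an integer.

-848/1375

5-mesh fixed-axis compound train (all bearings frame-fixed)
mesh 1 [53T→73T]: |ω|/ω_in = 1×53/73 = 53/73, sense flips to −
mesh 2 [73T→83T]: |ω|/ω_in = (53/73)×73/83 = 53/83, sense flips to +
mesh 3 [83T→75T]: |ω|/ω_in = (53/83)×83/75 = 53/75, sense flips to −
mesh 4 [48T→55T]: |ω|/ω_in = (53/75)×48/55 = 848/1375, sense flips to +
mesh 5 [90T→90T]: |ω|/ω_in = (848/1375)×90/90 = 848/1375, sense flips to −
signed output speed (× input speed) = -848/1375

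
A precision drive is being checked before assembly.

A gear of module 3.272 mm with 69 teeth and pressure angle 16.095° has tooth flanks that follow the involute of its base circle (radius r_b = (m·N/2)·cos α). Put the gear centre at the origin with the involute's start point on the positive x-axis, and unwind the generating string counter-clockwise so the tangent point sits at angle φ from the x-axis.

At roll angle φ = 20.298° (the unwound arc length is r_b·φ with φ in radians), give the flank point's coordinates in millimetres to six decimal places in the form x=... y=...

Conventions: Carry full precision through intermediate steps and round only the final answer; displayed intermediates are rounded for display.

x=115.053357 y=1.587366

topology: single-mesh involute geometry — m = 3.272, N = 69
pitch radius r_p = m·N/2 = 3.272·69/2 = 112.884000
base radius r_b = r_p·cos α = 112.884000·cos 16.095° = 108.459325
roll angle φ = 20.298° = 0.35426693 rad
x = r_b·(cos φ + φ·sin φ) = 115.053357
y = r_b·(sin φ − φ·cos φ) = 1.587366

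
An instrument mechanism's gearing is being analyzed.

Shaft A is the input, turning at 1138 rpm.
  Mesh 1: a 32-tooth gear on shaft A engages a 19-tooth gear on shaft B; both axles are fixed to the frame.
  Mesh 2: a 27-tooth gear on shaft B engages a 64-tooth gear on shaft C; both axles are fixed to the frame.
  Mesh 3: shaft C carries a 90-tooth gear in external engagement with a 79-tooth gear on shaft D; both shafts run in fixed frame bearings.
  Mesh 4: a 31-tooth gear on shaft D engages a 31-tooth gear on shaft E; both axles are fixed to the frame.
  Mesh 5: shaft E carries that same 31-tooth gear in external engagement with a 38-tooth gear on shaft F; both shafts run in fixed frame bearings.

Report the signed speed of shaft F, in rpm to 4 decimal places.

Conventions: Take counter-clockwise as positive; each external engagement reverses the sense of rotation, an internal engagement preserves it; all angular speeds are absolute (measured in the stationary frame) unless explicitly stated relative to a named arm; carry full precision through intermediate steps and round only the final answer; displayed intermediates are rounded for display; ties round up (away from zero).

-751.4774 rpm

recognized (6 fixed axles, 5 meshes): fixed-axis compound train
mesh 1 [32T→19T]: ω = 1138.0000×32/19 = 1916.6316 rpm, sense flips to −
mesh 2 [27T→64T]: ω = 1916.6316×27/64 = 808.5789 rpm, sense flips to +
mesh 3 [90T→79T]: ω = 808.5789×90/79 = 921.1659 rpm, sense flips to −
mesh 4 [31T→31T]: ω = 921.1659×31/31 = 921.1659 rpm, sense flips to +
mesh 5 [31T→38T]: ω = 921.1659×31/38 = 751.4774 rpm, sense flips to −
signed output speed = -751.4774 rpm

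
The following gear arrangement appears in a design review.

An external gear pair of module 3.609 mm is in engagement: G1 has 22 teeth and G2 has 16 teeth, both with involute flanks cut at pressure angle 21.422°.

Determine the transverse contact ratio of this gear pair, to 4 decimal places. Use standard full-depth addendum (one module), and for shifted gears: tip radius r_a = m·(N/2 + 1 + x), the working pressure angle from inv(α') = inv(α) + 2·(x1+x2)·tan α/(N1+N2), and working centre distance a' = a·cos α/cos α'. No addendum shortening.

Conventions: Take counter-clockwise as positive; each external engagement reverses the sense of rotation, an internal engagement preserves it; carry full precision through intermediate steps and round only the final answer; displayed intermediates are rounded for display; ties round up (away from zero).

topology: single-mesh involute geometry — m = 3.609, 22T/16T pair
base radii: r_b1 = 36.956420, r_b2 = 26.877396
tip radii: r_a1 = 43.308000, r_a2 = 32.481000
no profile shift: α' = α, a' = a
action lengths: √(r_a1²−r_b1²) = 22.578881, √(r_a2²−r_b2²) = 18.237898
base pitch p_b = π·m·cos α = 10.554729
CR = (22.578881 + 18.237898 − 68.571000·sin 21.42200°)/10.554729 = 1.494335
contact ratio ≈ 1.4943

1.4943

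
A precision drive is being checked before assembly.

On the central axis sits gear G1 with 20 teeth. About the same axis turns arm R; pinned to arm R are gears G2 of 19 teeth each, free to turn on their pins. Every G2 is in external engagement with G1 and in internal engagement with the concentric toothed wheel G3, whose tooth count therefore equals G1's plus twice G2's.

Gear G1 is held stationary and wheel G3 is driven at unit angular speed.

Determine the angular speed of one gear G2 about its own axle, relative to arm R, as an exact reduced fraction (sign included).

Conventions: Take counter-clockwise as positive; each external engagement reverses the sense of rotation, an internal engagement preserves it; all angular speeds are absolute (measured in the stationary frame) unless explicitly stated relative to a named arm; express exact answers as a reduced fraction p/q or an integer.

topology: planetary set — G1 20T / G2 19T / G3 58T, arm = carrier (Willis)
ring teeth: 20 + 2·19 = 58
20(ω_sun−ω_arm) = −58(ω_ring−ω_arm),  ω_sun = 0, ω_ring = 1
20(0−ω_arm) = −58(1−ω_arm)  ⇒  78·ω_arm = 58  ⇒  ω_arm = 29/39
sun–planet mesh: 20·(0−29/39) = −19·(ω_p−ω_arm)  ⇒  ω_p−ω_arm = 580/741
exact speed ratio = 580/741

580/741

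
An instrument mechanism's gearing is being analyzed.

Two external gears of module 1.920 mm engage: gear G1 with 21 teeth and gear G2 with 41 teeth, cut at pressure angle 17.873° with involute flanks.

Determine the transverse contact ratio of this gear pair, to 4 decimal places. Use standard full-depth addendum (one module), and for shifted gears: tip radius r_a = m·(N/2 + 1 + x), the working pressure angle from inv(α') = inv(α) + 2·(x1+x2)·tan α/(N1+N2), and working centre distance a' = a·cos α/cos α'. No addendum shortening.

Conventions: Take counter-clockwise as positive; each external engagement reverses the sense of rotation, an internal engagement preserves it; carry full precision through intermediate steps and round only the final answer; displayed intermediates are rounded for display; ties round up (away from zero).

class = single-mesh tooth geometry [involute pair 21T × 41T, m = 1.920]
base radii: r_b1 = 19.187061, r_b2 = 37.460452
tip radii: r_a1 = 22.080000, r_a2 = 41.280000
no profile shift: α' = α, a' = a
action lengths: √(r_a1²−r_b1²) = 10.926257, √(r_a2²−r_b2²) = 17.342229
base pitch p_b = π·m·cos α = 5.740755
CR = (10.926257 + 17.342229 − 59.520000·sin 17.87300°)/5.740755 = 1.742160
contact ratio ≈ 1.7422

1.7422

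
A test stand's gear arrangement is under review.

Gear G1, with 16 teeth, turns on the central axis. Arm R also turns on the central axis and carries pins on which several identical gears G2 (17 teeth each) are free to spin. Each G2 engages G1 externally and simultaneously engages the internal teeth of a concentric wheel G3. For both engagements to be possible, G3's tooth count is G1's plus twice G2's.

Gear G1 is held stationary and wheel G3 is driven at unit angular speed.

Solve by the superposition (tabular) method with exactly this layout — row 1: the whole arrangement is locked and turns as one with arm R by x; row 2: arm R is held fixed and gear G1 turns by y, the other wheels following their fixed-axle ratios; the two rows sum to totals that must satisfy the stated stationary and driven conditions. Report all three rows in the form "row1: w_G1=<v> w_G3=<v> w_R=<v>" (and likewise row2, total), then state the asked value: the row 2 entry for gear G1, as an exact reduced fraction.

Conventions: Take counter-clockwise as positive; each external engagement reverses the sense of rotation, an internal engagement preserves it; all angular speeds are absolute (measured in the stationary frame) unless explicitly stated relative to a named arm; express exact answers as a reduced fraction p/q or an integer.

row1: w_G1=25/33 w_G3=25/33 w_R=25/33
row2: w_G1=-25/33 w_G3=8/33 w_R=0
total: w_G1=0 w_G3=1 w_R=25/33
asked value: -25/33

class = planetary set [G3 = 16+2·17 = 50; Willis about the carrier]
row 1: whole set turns with the arm by x
superposition row 2 [arm held]: sun y, ring −(16/50)·y, arm 0
boundary: total ω_sun = x + y = 0 and total ω_ring = x − (16/50)·y = 1  ⇒  y = -25/33, x = 25/33
row 2 ring = −(16/50)·(-25/33) = 8/33
totals (row 1 + row 2): sun 25/33 + (-25/33) = 0, ring 25/33 + 8/33 = 1, arm 25/33 + 0 = 25/33
asked cell (row2, sun) = -25/33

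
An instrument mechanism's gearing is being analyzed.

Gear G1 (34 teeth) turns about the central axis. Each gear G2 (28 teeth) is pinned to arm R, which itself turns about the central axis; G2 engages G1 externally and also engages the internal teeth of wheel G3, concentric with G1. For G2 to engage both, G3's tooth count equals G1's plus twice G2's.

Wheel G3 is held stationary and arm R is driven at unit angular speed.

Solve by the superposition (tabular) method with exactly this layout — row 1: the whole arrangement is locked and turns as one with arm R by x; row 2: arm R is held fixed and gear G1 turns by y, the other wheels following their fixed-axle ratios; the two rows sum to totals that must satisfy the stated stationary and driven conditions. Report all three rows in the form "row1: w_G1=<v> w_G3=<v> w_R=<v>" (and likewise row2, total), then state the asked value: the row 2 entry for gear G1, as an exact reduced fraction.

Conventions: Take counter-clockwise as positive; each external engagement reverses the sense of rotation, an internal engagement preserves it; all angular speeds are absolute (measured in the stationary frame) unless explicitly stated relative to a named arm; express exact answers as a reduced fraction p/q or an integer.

recognized (axles ride arm R): planetary set, 34/28/90 teeth
row 1: whole set turns with the arm by x
row 2: sun turns y, ring = −(34/90)·y, arm 0
boundary: total ω_ring = x − (34/90)·y = 0 and total ω_arm = x = 1  ⇒  y = 45/17, x = 1
row 2 ring = −(34/90)·45/17 = -1
totals (row 1 + row 2): sun 1 + 45/17 = 62/17, ring 1 + (-1) = 0, arm 1 + 0 = 1
asked cell (row2, sun) = 45/17

row1: w_G1=1 w_G3=1 w_R=1
row2: w_G1=45/17 w_G3=-1 w_R=0
total: w_G1=62/17 w_G3=0 w_R=1
asked value: 45/17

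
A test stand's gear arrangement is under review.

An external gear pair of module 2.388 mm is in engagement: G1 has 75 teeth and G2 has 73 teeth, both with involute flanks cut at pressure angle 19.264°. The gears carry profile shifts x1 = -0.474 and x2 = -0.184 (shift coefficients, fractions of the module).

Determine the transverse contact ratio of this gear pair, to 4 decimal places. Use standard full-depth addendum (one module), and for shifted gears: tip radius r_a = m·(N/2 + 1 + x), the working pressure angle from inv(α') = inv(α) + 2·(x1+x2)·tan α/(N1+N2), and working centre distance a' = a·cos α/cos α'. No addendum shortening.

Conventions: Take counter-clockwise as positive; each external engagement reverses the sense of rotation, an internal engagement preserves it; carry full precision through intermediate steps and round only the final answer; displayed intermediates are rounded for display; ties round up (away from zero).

topology: single-mesh involute geometry — m = 2.388, 75T/73T pair
base radii: r_b1 = 84.535955, r_b2 = 82.281663
tip radii: r_a1 = 90.806088, r_a2 = 89.110608
inv(α') = inv(19.264°) + 2·(-0.474-0.184)·tan α/(75+73) = 0.01016195  ⇒  α' = 17.66873°
a' = a·cos α / cos α' = 176.7120·cos 19.264°/cos 17.66873° = 175.076452
action lengths: √(r_a1²−r_b1²) = 33.157471, √(r_a2²−r_b2²) = 34.211524
base pitch p_b = π·m·cos α = 7.082068
CR = (33.157471 + 34.211524 − 175.076452·sin 17.66873°)/7.082068 = 2.009442
contact ratio ≈ 2.0094

2.0094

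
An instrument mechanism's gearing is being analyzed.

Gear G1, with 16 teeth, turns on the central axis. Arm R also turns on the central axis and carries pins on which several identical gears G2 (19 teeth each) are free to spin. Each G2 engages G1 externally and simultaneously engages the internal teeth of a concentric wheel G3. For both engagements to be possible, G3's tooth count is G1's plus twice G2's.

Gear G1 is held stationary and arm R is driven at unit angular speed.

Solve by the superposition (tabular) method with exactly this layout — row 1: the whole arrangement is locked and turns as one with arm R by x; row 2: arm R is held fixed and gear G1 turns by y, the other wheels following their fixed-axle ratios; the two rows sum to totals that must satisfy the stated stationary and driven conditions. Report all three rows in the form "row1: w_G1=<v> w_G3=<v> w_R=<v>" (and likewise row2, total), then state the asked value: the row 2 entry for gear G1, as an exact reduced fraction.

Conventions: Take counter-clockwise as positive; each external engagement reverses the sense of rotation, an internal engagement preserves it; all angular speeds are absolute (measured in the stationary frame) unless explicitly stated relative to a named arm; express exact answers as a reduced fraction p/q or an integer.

class = planetary set [G3 = 16+2·19 = 54; Willis about the carrier]
row 1 (train locked, turned with arm): all members turn x
row 2: sun turns y, ring = −(16/54)·y, arm 0
boundary: total ω_sun = x + y = 0 and total ω_arm = x = 1  ⇒  y = -1, x = 1
row 2 ring = −(16/54)·(-1) = 8/27
totals (row 1 + row 2): sun 1 + (-1) = 0, ring 1 + 8/27 = 35/27, arm 1 + 0 = 1
asked cell (row2, sun) = -1

row1: w_G1=1 w_G3=1 w_R=1
row2: w_G1=-1 w_G3=8/27 w_R=0
total: w_G1=0 w_G3=35/27 w_R=1
asked value: -1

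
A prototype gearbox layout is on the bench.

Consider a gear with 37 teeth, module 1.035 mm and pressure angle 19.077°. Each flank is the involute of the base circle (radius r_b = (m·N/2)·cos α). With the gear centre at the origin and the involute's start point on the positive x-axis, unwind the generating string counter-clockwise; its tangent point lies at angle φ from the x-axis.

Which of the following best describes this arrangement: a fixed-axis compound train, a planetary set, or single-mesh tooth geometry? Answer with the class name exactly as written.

topology: single-mesh involute geometry — m = 1.035, N = 37
classification: single-mesh tooth geometry

single-mesh tooth geometry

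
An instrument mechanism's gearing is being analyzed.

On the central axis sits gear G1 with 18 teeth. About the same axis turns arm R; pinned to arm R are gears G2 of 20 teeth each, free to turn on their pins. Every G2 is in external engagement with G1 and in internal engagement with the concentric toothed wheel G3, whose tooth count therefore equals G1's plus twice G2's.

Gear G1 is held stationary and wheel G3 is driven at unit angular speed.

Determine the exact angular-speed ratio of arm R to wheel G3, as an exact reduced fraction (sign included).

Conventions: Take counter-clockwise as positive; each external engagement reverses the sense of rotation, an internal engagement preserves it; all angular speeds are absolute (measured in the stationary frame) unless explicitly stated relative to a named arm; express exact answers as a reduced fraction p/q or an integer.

29/38

topology: planetary set — G1 18T / G2 20T / G3 58T, arm = carrier (Willis)
ring teeth: 18 + 2·20 = 58
18(ω_sun−ω_arm) = −58(ω_ring−ω_arm),  ω_sun = 0, ω_ring = 1
18(0−ω_arm) = −58(1−ω_arm)  ⇒  76·ω_arm = 58  ⇒  ω_arm = 29/38
ω_out/ω_in = 29/38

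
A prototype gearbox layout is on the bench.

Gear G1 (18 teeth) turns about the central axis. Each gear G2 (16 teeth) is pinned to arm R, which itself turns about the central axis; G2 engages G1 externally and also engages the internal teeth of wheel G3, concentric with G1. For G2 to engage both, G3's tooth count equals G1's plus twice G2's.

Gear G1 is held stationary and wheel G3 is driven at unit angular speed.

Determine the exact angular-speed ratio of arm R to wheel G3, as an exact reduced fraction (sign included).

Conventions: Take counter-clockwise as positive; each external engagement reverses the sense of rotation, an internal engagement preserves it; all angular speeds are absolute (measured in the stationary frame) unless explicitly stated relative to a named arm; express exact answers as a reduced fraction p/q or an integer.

topology: planetary set — G1 18T / G2 16T / G3 50T, arm = carrier (Willis)
ring teeth: 18 + 2·16 = 50
18(ω_sun−ω_arm) = −50(ω_ring−ω_arm),  ω_sun = 0, ω_ring = 1
18(0−ω_arm) = −50(1−ω_arm)  ⇒  68·ω_arm = 50  ⇒  ω_arm = 25/34
ω_out/ω_in = 25/34

25/34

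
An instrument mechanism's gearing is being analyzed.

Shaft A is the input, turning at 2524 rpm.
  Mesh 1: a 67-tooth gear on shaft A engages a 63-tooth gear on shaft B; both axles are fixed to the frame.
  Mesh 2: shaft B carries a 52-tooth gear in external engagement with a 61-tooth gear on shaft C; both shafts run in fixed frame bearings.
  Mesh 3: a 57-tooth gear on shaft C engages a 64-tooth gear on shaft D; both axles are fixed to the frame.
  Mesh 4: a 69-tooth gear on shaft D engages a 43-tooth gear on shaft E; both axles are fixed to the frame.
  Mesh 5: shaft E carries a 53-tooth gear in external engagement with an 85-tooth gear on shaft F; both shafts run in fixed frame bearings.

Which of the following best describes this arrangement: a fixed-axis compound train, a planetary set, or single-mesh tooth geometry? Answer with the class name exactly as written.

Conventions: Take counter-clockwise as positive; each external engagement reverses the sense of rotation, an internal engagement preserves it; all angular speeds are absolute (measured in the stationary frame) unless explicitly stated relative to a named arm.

class = fixed-axis compound train [5 meshes; 5 ratios multiply, 5 sense flips]
classification: fixed-axis compound train

fixed-axis compound train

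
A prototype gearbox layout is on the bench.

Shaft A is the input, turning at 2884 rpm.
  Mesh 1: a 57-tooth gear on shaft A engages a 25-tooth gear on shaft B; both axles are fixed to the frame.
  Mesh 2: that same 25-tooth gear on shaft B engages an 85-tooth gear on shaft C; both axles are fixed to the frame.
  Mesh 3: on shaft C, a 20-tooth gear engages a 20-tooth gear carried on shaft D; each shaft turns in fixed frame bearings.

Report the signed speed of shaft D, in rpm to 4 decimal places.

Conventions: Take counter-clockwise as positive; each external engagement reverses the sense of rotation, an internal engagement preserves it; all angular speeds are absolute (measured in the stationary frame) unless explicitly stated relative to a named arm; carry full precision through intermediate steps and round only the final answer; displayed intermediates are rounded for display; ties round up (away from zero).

-1933.9765 rpm

3-mesh fixed-axis compound train (all bearings frame-fixed)
mesh 1 [57T→25T]: ω = 2884.0000×57/25 = 6575.5200 rpm, sense flips to −
mesh 2 [25T→85T]: ω = 6575.5200×25/85 = 1933.9765 rpm, sense flips to +
mesh 3 [20T→20T]: ω = 1933.9765×20/20 = 1933.9765 rpm, sense flips to −
signed output speed = -1933.9765 rpm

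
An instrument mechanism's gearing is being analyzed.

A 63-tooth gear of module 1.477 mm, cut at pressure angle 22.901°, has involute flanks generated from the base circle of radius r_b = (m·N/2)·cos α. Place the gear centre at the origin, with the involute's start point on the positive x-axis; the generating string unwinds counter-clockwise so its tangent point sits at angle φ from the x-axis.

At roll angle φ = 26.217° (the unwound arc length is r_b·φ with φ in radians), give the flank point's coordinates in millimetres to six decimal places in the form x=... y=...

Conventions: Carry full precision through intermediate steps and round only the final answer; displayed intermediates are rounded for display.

x=47.112851 y=1.340215

topology: single-mesh involute geometry — m = 1.477, N = 63
pitch radius r_p = m·N/2 = 1.477·63/2 = 46.525500
base radius r_b = r_p·cos α = 46.525500·cos 22.901° = 42.858296
roll angle φ = 26.217° = 0.45757297 rad
x = r_b·(cos φ + φ·sin φ) = 47.112851
y = r_b·(sin φ − φ·cos φ) = 1.340215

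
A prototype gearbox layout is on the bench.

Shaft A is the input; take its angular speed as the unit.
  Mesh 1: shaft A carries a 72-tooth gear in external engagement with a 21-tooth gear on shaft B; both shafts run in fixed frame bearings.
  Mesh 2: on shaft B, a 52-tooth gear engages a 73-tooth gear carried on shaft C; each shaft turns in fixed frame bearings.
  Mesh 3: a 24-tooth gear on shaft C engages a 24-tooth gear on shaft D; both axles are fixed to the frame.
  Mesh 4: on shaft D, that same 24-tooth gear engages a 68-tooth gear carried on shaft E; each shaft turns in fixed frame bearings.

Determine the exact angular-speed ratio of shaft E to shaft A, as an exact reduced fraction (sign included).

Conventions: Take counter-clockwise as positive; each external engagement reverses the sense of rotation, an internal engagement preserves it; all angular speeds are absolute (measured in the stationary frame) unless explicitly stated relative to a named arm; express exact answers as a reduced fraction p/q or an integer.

7488/8687

class = fixed-axis compound train [4 meshes; 4 ratios multiply, 4 sense flips]
mesh 1 [72T→21T]: running ratio 24/7, sense −
mesh 2 [52T→73T]: running ratio 1248/511, sense +
mesh 3 [24T→24T]: running ratio 1248/511, sense −
mesh 4 [24T→68T]: running ratio 7488/8687, sense +
ω_out/ω_in = 7488/8687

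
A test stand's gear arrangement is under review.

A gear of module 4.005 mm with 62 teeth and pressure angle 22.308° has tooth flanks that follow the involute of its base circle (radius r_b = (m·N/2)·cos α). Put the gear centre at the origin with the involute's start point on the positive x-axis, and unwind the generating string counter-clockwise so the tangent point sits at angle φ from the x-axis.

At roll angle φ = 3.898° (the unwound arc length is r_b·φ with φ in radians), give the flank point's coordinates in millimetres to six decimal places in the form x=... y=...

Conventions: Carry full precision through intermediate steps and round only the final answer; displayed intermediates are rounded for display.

x=115.128346 y=0.012051

topology: single-mesh involute geometry — m = 4.005, N = 62
pitch radius r_p = m·N/2 = 4.005·62/2 = 124.155000
base radius r_b = r_p·cos α = 124.155000·cos 22.308° = 114.862833
roll angle φ = 3.898° = 0.06803293 rad
x = r_b·(cos φ + φ·sin φ) = 115.128346
y = r_b·(sin φ − φ·cos φ) = 0.012051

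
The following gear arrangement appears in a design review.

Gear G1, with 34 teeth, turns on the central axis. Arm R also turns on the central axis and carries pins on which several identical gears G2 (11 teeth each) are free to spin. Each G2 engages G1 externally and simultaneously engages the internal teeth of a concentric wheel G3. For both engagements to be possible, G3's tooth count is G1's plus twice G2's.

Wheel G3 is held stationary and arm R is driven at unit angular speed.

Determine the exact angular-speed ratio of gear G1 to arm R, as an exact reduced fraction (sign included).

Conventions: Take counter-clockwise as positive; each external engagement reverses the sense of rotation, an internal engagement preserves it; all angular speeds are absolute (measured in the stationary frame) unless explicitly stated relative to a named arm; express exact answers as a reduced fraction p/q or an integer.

planetary set (34T centre, 11T on arm, 56T internal) — Willis relation
ring teeth: 34 + 2·11 = 56
34(ω_sun−ω_arm) = −56(ω_ring−ω_arm),  ω_ring = 0, ω_arm = 1
ω_sun = 1 − (56/34)(0−1) = 45/17
ω_out/ω_in = 45/17

45/17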